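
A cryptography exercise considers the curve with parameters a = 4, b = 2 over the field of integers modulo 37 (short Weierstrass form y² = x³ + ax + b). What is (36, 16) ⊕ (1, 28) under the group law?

(36, 16) + (1, 28). λ = (28 - 16)/(1 - 36) ≡ 12/2 mod 37. 2⁻¹ ≡ 19 (mod 37) since 2·19 = 38 ≡ 1, so λ ≡ 6.
  x = λ² - 36 - 1 = 36 - 37 ≡ 36; y = λ·(36 - 36) - 16 ≡ 21. → (36, 21)

(36, 21)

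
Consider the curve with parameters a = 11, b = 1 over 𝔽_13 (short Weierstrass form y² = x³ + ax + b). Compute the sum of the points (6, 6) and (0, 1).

(6, 6) + (0, 1). λ = (1 - 6)/(0 - 6) ≡ 8/7 mod 13. 7⁻¹ ≡ 2 (mod 13), so λ ≡ 3.
  x = λ² - 6 - 0 = 9 - 6 ≡ 3; y = λ·(6 - 3) - 6 ≡ 3. → (3, 3)

(3, 3)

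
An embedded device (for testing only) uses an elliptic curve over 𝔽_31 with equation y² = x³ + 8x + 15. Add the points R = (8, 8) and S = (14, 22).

(8, 8) + (14, 22). λ = (22 - 8)/(14 - 8) ≡ 14/6 mod 31. 6⁻¹ ≡ 26 (mod 31) since 6·26 = 156 ≡ 1, so λ ≡ 23.
  x = λ² - 8 - 14 = 529 - 22 ≡ 11; y = λ·(8 - 11) - 8 ≡ 16. → (11, 16)

(11, 16)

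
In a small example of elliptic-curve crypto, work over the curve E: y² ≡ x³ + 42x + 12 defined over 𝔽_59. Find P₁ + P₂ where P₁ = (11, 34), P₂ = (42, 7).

(35, 44)

(11, 34) + (42, 7). λ = (7 - 34)/(42 - 11) ≡ 32/31 mod 59. 31⁻¹ ≡ 40 (mod 59), so λ ≡ 41.
  x = λ² - 11 - 42 = 1681 - 53 ≡ 35; y = λ·(11 - 35) - 34 ≡ 44. → (35, 44)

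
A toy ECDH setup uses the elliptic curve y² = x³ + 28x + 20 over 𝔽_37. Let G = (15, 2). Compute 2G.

(7, 35)

tangent at (15, 2): λ = (3·15² + 28)/(2·2) ≡ 0/4. 4⁻¹ ≡ 28 (mod 37), so λ ≡ 0·28 ≡ 0.
  x = λ² - 15 - 15 = 0 - 30 ≡ 7; y = λ·(15 - 7) - 2 ≡ 35. → (7, 35)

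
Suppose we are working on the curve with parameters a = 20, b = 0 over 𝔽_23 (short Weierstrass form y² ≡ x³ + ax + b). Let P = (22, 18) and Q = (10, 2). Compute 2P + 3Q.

(15, 8)

First 2P:
Repeated addition: build up to 2P.
2P: tangent at (22, 18): λ = (3·22² + 20)/(2·18) ≡ 0/13. 13⁻¹ ≡ 16 (mod 23), so λ ≡ 0·16 ≡ 0.
  x = λ² - 22 - 22 = 0 - 44 ≡ 2; y = λ·(22 - 2) - 18 ≡ 5. → (2, 5)
2P = (2, 5).
Next 3Q:
Repeated addition: build up to 3Q.
2Q: tangent at (10, 2): λ = (3·10² + 20)/(2·2) ≡ 21/4. 4⁻¹ ≡ 6 (mod 23) since 4·6 = 24 ≡ 1, so λ ≡ 21·6 ≡ 11.
  x = λ² - 10 - 10 = 121 - 20 ≡ 9; y = λ·(10 - 9) - 2 ≡ 9. → (9, 9)
3Q: (9, 9) + (10, 2). λ = (2 - 9)/(10 - 9) ≡ 16/1 mod 23. 1⁻¹ ≡ 1 (mod 23) since 1·1 = 1 ≡ 1, so λ ≡ 16.
  x = λ² - 9 - 10 = 256 - 19 ≡ 7; y = λ·(9 - 7) - 9 ≡ 0. → (7, 0)
3Q = (7, 0).
Finally 2P + 3Q:
(2, 5) + (7, 0). λ = (0 - 5)/(7 - 2) ≡ 18/5 mod 23. 5⁻¹ ≡ 14 (mod 23), so λ ≡ 22.
  x = λ² - 2 - 7 = 484 - 9 ≡ 15; y = λ·(2 - 15) - 5 ≡ 8. → (15, 8)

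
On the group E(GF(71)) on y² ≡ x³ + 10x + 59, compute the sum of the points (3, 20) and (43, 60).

(26, 28)

(3, 20) + (43, 60). λ = (60 - 20)/(43 - 3) ≡ 40/40 mod 71. 40⁻¹ ≡ 16 (mod 71), so λ ≡ 1.
  x = λ² - 3 - 43 = 1 - 46 ≡ 26; y = λ·(3 - 26) - 20 ≡ 28. → (26, 28)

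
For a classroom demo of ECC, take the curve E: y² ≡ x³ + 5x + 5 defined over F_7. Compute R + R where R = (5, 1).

tangent at (5, 1): λ = (3·5² + 5)/(2·1) ≡ 3/2. 2⁻¹ ≡ 4 (mod 7), so λ ≡ 3·4 ≡ 5.
  x = λ² - 5 - 5 = 25 - 10 ≡ 1; y = λ·(5 - 1) - 1 ≡ 5. → (1, 5)

(1, 5)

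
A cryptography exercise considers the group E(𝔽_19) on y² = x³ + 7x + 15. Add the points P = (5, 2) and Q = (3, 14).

(5, 2) + (3, 14). λ = (14 - 2)/(3 - 5) ≡ 12/17 mod 19. 17⁻¹ ≡ 9 (mod 19), so λ ≡ 13.
  x = λ² - 5 - 3 = 169 - 8 ≡ 9; y = λ·(5 - 9) - 2 ≡ 3. → (9, 3)

(9, 3)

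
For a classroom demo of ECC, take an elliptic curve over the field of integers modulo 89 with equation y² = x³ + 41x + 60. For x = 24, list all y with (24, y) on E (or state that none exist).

x³ + 41x + 60 = 14868 ≡ 5 (mod 89).
Square roots of 5 mod 89: 19 and 70 (since 19² = 361 ≡ 5).

19, 70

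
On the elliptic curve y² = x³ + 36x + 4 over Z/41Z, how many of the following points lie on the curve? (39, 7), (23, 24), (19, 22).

1

(39, 7): 7² ≡ 8, rhs ≡ 6 → off.
(23, 24): 24² ≡ 2, rhs ≡ 2 → on.
(19, 22): 22² ≡ 33, rhs ≡ 3 → off.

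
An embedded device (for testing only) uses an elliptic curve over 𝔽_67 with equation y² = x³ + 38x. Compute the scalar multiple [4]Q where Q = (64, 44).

Double-and-add on 4 = (100)₂. Start with Q = (64, 44) for the leading 1-bit.
double: tangent at (64, 44): λ = (3·64² + 38)/(2·44) ≡ 65/21. 21⁻¹ ≡ 16 (mod 67), so λ ≡ 65·16 ≡ 35.
  x = λ² - 64 - 64 = 1225 - 128 ≡ 25; y = λ·(64 - 25) - 44 ≡ 48. → (25, 48)
double: tangent at (25, 48): λ = (3·25² + 38)/(2·48) ≡ 37/29. 29⁻¹ ≡ 37 (mod 67) since 29·37 = 1073 ≡ 1, so λ ≡ 37·37 ≡ 29.
  x = λ² - 25 - 25 = 841 - 50 ≡ 54; y = λ·(25 - 54) - 48 ≡ 49. → (54, 49)

(54, 49)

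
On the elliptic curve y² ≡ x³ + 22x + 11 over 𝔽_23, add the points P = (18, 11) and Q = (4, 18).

(7, 18)

(18, 11) + (4, 18). λ = (18 - 11)/(4 - 18) ≡ 7/9 mod 23. 9⁻¹ ≡ 18 (mod 23), so λ ≡ 11.
  x = λ² - 18 - 4 = 121 - 22 ≡ 7; y = λ·(18 - 7) - 11 ≡ 18. → (7, 18)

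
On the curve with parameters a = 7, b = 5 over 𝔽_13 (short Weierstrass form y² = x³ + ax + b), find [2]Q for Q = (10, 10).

tangent at (10, 10): λ = (3·10² + 7)/(2·10) ≡ 8/7. 7⁻¹ ≡ 2 (mod 13), so λ ≡ 8·2 ≡ 3.
  x = λ² - 10 - 10 = 9 - 20 ≡ 2; y = λ·(10 - 2) - 10 ≡ 1. → (2, 1)

(2, 1)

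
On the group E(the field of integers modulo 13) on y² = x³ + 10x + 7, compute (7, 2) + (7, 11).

The two points share x = 7 and their y-coordinates satisfy 2 + 11 ≡ 0 (mod 13), so they are inverses. Their sum is ∞.

O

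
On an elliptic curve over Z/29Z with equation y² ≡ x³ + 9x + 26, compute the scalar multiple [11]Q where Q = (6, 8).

(8, 1)

Repeated addition: build up to 11Q.
2Q: tangent at (6, 8): λ = (3·6² + 9)/(2·8) ≡ 1/16. 16⁻¹ ≡ 20 (mod 29) since 16·20 = 320 ≡ 1, so λ ≡ 1·20 ≡ 20.
  x = λ² - 6 - 6 = 400 - 12 ≡ 11; y = λ·(6 - 11) - 8 ≡ 8. → (11, 8)
3Q: (11, 8) + (6, 8). λ = (8 - 8)/(6 - 11) ≡ 0/24 mod 29. 24⁻¹ ≡ 23 (mod 29), so λ ≡ 0.
  x = λ² - 11 - 6 = 0 - 17 ≡ 12; y = λ·(11 - 12) - 8 ≡ 21. → (12, 21)
4Q: (12, 21) + (6, 8). λ = (8 - 21)/(6 - 12) ≡ 16/23 mod 29. 23⁻¹ ≡ 24 (mod 29) since 23·24 = 552 ≡ 1, so λ ≡ 7.
  x = λ² - 12 - 6 = 49 - 18 ≡ 2; y = λ·(12 - 2) - 21 ≡ 20. → (2, 20)
5Q: (2, 20) + (6, 8). λ = (8 - 20)/(6 - 2) ≡ 17/4 mod 29. 4⁻¹ ≡ 22 (mod 29), so λ ≡ 26.
  x = λ² - 2 - 6 = 676 - 8 ≡ 1; y = λ·(2 - 1) - 20 ≡ 6. → (1, 6)
6Q: (1, 6) + (6, 8). λ = (8 - 6)/(6 - 1) ≡ 2/5 mod 29. 5⁻¹ ≡ 6 (mod 29), so λ ≡ 12.
  x = λ² - 1 - 6 = 144 - 7 ≡ 21; y = λ·(1 - 21) - 6 ≡ 15. → (21, 15)
7Q: (21, 15) + (6, 8). λ = (8 - 15)/(6 - 21) ≡ 22/14 mod 29. 14⁻¹ ≡ 27 (mod 29), so λ ≡ 14.
  x = λ² - 21 - 6 = 196 - 27 ≡ 24; y = λ·(21 - 24) - 15 ≡ 1. → (24, 1)
8Q: (24, 1) + (6, 8). λ = (8 - 1)/(6 - 24) ≡ 7/11 mod 29. 11⁻¹ ≡ 8 (mod 29), so λ ≡ 27.
  x = λ² - 24 - 6 = 729 - 30 ≡ 3; y = λ·(24 - 3) - 1 ≡ 15. → (3, 15)
9Q: (3, 15) + (6, 8). λ = (8 - 15)/(6 - 3) ≡ 22/3 mod 29. 3⁻¹ ≡ 10 (mod 29), so λ ≡ 17.
  x = λ² - 3 - 6 = 289 - 9 ≡ 19; y = λ·(3 - 19) - 15 ≡ 3. → (19, 3)
10Q: (19, 3) + (6, 8). λ = (8 - 3)/(6 - 19) ≡ 5/16 mod 29. 16⁻¹ ≡ 20 (mod 29), so λ ≡ 13.
  x = λ² - 19 - 6 = 169 - 25 ≡ 28; y = λ·(19 - 28) - 3 ≡ 25. → (28, 25)
11Q: (28, 25) + (6, 8). λ = (8 - 25)/(6 - 28) ≡ 12/7 mod 29. 7⁻¹ ≡ 25 (mod 29), so λ ≡ 10.
  x = λ² - 28 - 6 = 100 - 34 ≡ 8; y = λ·(28 - 8) - 25 ≡ 1. → (8, 1)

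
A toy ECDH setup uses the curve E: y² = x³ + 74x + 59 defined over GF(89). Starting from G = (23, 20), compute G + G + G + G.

Double-and-add on 4 = (100)₂. Start with G = (23, 20) for the leading 1-bit.
double: tangent at (23, 20): λ = (3·23² + 74)/(2·20) ≡ 59/40. 40⁻¹ ≡ 69 (mod 89) since 40·69 = 2760 ≡ 1, so λ ≡ 59·69 ≡ 66.
  x = λ² - 23 - 23 = 4356 - 46 ≡ 38; y = λ·(23 - 38) - 20 ≡ 58. → (38, 58)
double: tangent at (38, 58): λ = (3·38² + 74)/(2·58) ≡ 45/27. 27⁻¹ ≡ 33 (mod 89) since 27·33 = 891 ≡ 1, so λ ≡ 45·33 ≡ 61.
  x = λ² - 38 - 38 = 3721 - 76 ≡ 85; y = λ·(38 - 85) - 58 ≡ 12. → (85, 12)

(85, 12)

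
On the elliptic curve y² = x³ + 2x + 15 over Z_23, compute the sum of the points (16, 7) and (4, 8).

(16, 7) + (4, 8). λ = (8 - 7)/(4 - 16) ≡ 1/11 mod 23. 11⁻¹ ≡ 21 (mod 23), so λ ≡ 21.
  x = λ² - 16 - 4 = 441 - 20 ≡ 7; y = λ·(16 - 7) - 7 ≡ 21. → (7, 21)

(7, 21)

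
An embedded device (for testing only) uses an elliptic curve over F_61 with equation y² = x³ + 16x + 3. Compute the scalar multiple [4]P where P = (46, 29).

Double-and-add on 4 = (100)₂. Start with P = (46, 29) for the leading 1-bit.
double: tangent at (46, 29): λ = (3·46² + 16)/(2·29) ≡ 20/58. 58⁻¹ ≡ 20 (mod 61), so λ ≡ 20·20 ≡ 34.
  x = λ² - 46 - 46 = 1156 - 92 ≡ 27; y = λ·(46 - 27) - 29 ≡ 7. → (27, 7)
double: tangent at (27, 7): λ = (3·27² + 16)/(2·7) ≡ 7/14. 14⁻¹ ≡ 48 (mod 61), so λ ≡ 7·48 ≡ 31.
  x = λ² - 27 - 27 = 961 - 54 ≡ 53; y = λ·(27 - 53) - 7 ≡ 41. → (53, 41)

(53, 41)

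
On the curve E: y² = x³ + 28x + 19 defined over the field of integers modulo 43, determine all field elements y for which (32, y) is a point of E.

x³ + 28x + 19 = 33683 ≡ 14 (mod 43).
Square roots of 14 mod 43: 10 and 33 (since 10² = 100 ≡ 14).

10, 33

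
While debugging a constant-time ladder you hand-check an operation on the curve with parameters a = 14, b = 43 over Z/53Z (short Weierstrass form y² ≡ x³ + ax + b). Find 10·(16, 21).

Write G = (16, 21).
Repeated addition: build up to 10G.
2G: tangent at (16, 21): λ = (3·16² + 14)/(2·21) ≡ 40/42. 42⁻¹ ≡ 24 (mod 53), so λ ≡ 40·24 ≡ 6.
  x = λ² - 16 - 16 = 36 - 32 ≡ 4; y = λ·(16 - 4) - 21 ≡ 51. → (4, 51)
3G: (4, 51) + (16, 21). λ = (21 - 51)/(16 - 4) ≡ 23/12 mod 53. 12⁻¹ ≡ 31 (mod 53), so λ ≡ 24.
  x = λ² - 4 - 16 = 576 - 20 ≡ 26; y = λ·(4 - 26) - 51 ≡ 4. → (26, 4)
4G: (26, 4) + (16, 21). λ = (21 - 4)/(16 - 26) ≡ 17/43 mod 53. 43⁻¹ ≡ 37 (mod 53), so λ ≡ 46.
  x = λ² - 26 - 16 = 2116 - 42 ≡ 7; y = λ·(26 - 7) - 4 ≡ 22. → (7, 22)
5G: (7, 22) + (16, 21). λ = (21 - 22)/(16 - 7) ≡ 52/9 mod 53. 9⁻¹ ≡ 6 (mod 53), so λ ≡ 47.
  x = λ² - 7 - 16 = 2209 - 23 ≡ 13; y = λ·(7 - 13) - 22 ≡ 14. → (13, 14)
6G: (13, 14) + (16, 21). λ = (21 - 14)/(16 - 13) ≡ 7/3 mod 53. 3⁻¹ ≡ 18 (mod 53), so λ ≡ 20.
  x = λ² - 13 - 16 = 400 - 29 ≡ 0; y = λ·(13 - 0) - 14 ≡ 34. → (0, 34)
7G: (0, 34) + (16, 21). λ = (21 - 34)/(16 - 0) ≡ 40/16 mod 53. 16⁻¹ ≡ 10 (mod 53), so λ ≡ 29.
  x = λ² - 0 - 16 = 841 - 16 ≡ 30; y = λ·(0 - 30) - 34 ≡ 50. → (30, 50)
8G: (30, 50) + (16, 21). λ = (21 - 50)/(16 - 30) ≡ 24/39 mod 53. 39⁻¹ ≡ 34 (mod 53) since 39·34 = 1326 ≡ 1, so λ ≡ 21.
  x = λ² - 30 - 16 = 441 - 46 ≡ 24; y = λ·(30 - 24) - 50 ≡ 23. → (24, 23)
9G: (24, 23) + (16, 21). λ = (21 - 23)/(16 - 24) ≡ 51/45 mod 53. 45⁻¹ ≡ 33 (mod 53) since 45·33 = 1485 ≡ 1, so λ ≡ 40.
  x = λ² - 24 - 16 = 1600 - 40 ≡ 23; y = λ·(24 - 23) - 23 ≡ 17. → (23, 17)
10G: (23, 17) + (16, 21). λ = (21 - 17)/(16 - 23) ≡ 4/46 mod 53. 46⁻¹ ≡ 15 (mod 53), so λ ≡ 7.
  x = λ² - 23 - 16 = 49 - 39 ≡ 10; y = λ·(23 - 10) - 17 ≡ 21. → (10, 21)

(10, 21)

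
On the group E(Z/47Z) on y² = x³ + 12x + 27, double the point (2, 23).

tangent at (2, 23): λ = (3·2² + 12)/(2·23) ≡ 24/46. 46⁻¹ ≡ 46 (mod 47) since 46·46 = 2116 ≡ 1, so λ ≡ 24·46 ≡ 23.
  x = λ² - 2 - 2 = 529 - 4 ≡ 8; y = λ·(2 - 8) - 23 ≡ 27. → (8, 27)

(8, 27)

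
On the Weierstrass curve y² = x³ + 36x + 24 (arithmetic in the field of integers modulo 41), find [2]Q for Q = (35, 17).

tangent at (35, 17): λ = (3·35² + 36)/(2·17) ≡ 21/34. 34⁻¹ ≡ 35 (mod 41), so λ ≡ 21·35 ≡ 38.
  x = λ² - 35 - 35 = 1444 - 70 ≡ 21; y = λ·(35 - 21) - 17 ≡ 23. → (21, 23)

(21, 23)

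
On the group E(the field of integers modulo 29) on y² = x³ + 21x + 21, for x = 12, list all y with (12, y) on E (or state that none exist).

0

x³ + 21x + 21 = 2001 ≡ 0 (mod 29).
Only y = 0 satisfies y² ≡ 0.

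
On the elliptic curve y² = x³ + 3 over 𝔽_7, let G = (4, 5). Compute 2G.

tangent at (4, 5): λ = (3·4² + 0)/(2·5) ≡ 6/3. 3⁻¹ ≡ 5 (mod 7), so λ ≡ 6·5 ≡ 2.
  x = λ² - 4 - 4 = 4 - 8 ≡ 3; y = λ·(4 - 3) - 5 ≡ 4. → (3, 4)

(3, 4)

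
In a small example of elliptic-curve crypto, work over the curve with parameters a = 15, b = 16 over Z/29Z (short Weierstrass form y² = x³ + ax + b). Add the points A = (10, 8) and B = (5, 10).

(10, 8) + (5, 10). λ = (10 - 8)/(5 - 10) ≡ 2/24 mod 29. 24⁻¹ ≡ 23 (mod 29), so λ ≡ 17.
  x = λ² - 10 - 5 = 289 - 15 ≡ 13; y = λ·(10 - 13) - 8 ≡ 28. → (13, 28)

(13, 28)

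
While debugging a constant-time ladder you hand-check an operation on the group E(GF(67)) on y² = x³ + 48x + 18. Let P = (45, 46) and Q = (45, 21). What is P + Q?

The two points share x = 45 and their y-coordinates satisfy 46 + 21 ≡ 0 (mod 67), so they are inverses. Their sum is the point at infinity.

O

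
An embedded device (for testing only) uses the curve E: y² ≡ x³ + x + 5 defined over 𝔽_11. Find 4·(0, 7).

Write Q = (0, 7).
Repeated addition: build up to 4Q.
2Q: tangent at (0, 7): λ = (3·0² + 1)/(2·7) ≡ 1/3. 3⁻¹ ≡ 4 (mod 11), so λ ≡ 1·4 ≡ 4.
  x = λ² - 0 - 0 = 16 - 0 ≡ 5; y = λ·(0 - 5) - 7 ≡ 6. → (5, 6)
3Q: (5, 6) + (0, 7). λ = (7 - 6)/(0 - 5) ≡ 1/6 mod 11. 6⁻¹ ≡ 2 (mod 11) since 6·2 = 12 ≡ 1, so λ ≡ 2.
  x = λ² - 5 - 0 = 4 - 5 ≡ 10; y = λ·(5 - 10) - 6 ≡ 6. → (10, 6)
4Q: (10, 6) + (0, 7). λ = (7 - 6)/(0 - 10) ≡ 1/1 mod 11. 1⁻¹ ≡ 1 (mod 11), so λ ≡ 1.
  x = λ² - 10 - 0 = 1 - 10 ≡ 2; y = λ·(10 - 2) - 6 ≡ 2. → (2, 2)

(2, 2)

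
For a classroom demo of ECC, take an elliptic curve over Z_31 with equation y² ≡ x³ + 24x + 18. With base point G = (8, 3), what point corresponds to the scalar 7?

(9, 8)

Double-and-add on 7 = (111)₂. Start with G = (8, 3) for the leading 1-bit.
double: tangent at (8, 3): λ = (3·8² + 24)/(2·3) ≡ 30/6. 6⁻¹ ≡ 26 (mod 31), so λ ≡ 30·26 ≡ 5.
  x = λ² - 8 - 8 = 25 - 16 ≡ 9; y = λ·(8 - 9) - 3 ≡ 23. → (9, 23)
add G: (9, 23) + (8, 3). λ = (3 - 23)/(8 - 9) ≡ 11/30 mod 31. 30⁻¹ ≡ 30 (mod 31), so λ ≡ 20.
  x = λ² - 9 - 8 = 400 - 17 ≡ 11; y = λ·(9 - 11) - 23 ≡ 30. → (11, 30)
double: tangent at (11, 30): λ = (3·11² + 24)/(2·30) ≡ 15/29. 29⁻¹ ≡ 15 (mod 31), so λ ≡ 15·15 ≡ 8.
  x = λ² - 11 - 11 = 64 - 22 ≡ 11; y = λ·(11 - 11) - 30 ≡ 1. → (11, 1)
add G: (11, 1) + (8, 3). λ = (3 - 1)/(8 - 11) ≡ 2/28 mod 31. 28⁻¹ ≡ 10 (mod 31), so λ ≡ 20.
  x = λ² - 11 - 8 = 400 - 19 ≡ 9; y = λ·(11 - 9) - 1 ≡ 8. → (9, 8)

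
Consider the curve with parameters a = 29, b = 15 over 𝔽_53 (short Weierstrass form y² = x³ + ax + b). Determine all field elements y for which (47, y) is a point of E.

7, 46

x³ + 29x + 15 = 105201 ≡ 49 (mod 53).
Square roots of 49 mod 53: 7 and 46 (since 7² = 49 ≡ 49).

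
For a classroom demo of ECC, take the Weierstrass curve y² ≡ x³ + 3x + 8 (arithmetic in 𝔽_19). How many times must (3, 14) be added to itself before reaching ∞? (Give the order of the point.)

3

2P: tangent at (3, 14): λ = (3·3² + 3)/(2·14) ≡ 11/9. 9⁻¹ ≡ 17 (mod 19), so λ ≡ 11·17 ≡ 16.
  x = λ² - 3 - 3 = 256 - 6 ≡ 3; y = λ·(3 - 3) - 14 ≡ 5. → (3, 5)
3P: (3, 5) + (3, 14): same x and y₁ ≡ -y₂, so the sum is ∞.
3P = ∞, so the order is 3.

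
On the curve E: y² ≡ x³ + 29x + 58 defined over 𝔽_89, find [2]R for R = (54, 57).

(25, 78)

tangent at (54, 57): λ = (3·54² + 29)/(2·57) ≡ 55/25. 25⁻¹ ≡ 57 (mod 89), so λ ≡ 55·57 ≡ 20.
  x = λ² - 54 - 54 = 400 - 108 ≡ 25; y = λ·(54 - 25) - 57 ≡ 78. → (25, 78)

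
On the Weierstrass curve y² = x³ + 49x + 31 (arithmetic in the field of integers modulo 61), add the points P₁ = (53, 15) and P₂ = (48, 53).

(8, 9)

(53, 15) + (48, 53). λ = (53 - 15)/(48 - 53) ≡ 38/56 mod 61. 56⁻¹ ≡ 12 (mod 61), so λ ≡ 29.
  x = λ² - 53 - 48 = 841 - 101 ≡ 8; y = λ·(53 - 8) - 15 ≡ 9. → (8, 9)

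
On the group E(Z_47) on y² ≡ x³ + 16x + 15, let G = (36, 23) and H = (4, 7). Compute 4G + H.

(30, 0)

First 4G:
Double-and-add on 4 = (100)₂. Start with G = (36, 23) for the leading 1-bit.
double: tangent at (36, 23): λ = (3·36² + 16)/(2·23) ≡ 3/46. 46⁻¹ ≡ 46 (mod 47) since 46·46 = 2116 ≡ 1, so λ ≡ 3·46 ≡ 44.
  x = λ² - 36 - 36 = 1936 - 72 ≡ 31; y = λ·(36 - 31) - 23 ≡ 9. → (31, 9)
double: tangent at (31, 9): λ = (3·31² + 16)/(2·9) ≡ 32/18. 18⁻¹ ≡ 34 (mod 47), so λ ≡ 32·34 ≡ 7.
  x = λ² - 31 - 31 = 49 - 62 ≡ 34; y = λ·(31 - 34) - 9 ≡ 17. → (34, 17)
4G = (34, 17).
Finally 4G + H:
(34, 17) + (4, 7). λ = (7 - 17)/(4 - 34) ≡ 37/17 mod 47. 17⁻¹ ≡ 36 (mod 47), so λ ≡ 16.
  x = λ² - 34 - 4 = 256 - 38 ≡ 30; y = λ·(34 - 30) - 17 ≡ 0. → (30, 0)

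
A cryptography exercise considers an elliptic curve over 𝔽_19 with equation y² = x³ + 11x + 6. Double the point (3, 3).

(13, 16)

tangent at (3, 3): λ = (3·3² + 11)/(2·3) ≡ 0/6. 6⁻¹ ≡ 16 (mod 19) since 6·16 = 96 ≡ 1, so λ ≡ 0·16 ≡ 0.
  x = λ² - 3 - 3 = 0 - 6 ≡ 13; y = λ·(3 - 13) - 3 ≡ 16. → (13, 16)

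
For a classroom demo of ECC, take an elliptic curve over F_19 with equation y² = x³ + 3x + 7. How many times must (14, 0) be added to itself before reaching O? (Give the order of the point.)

2P: (14, 0) + (14, 0): same x and y₁ ≡ -y₂, so the sum is O.
2P = O, so the order is 2.

2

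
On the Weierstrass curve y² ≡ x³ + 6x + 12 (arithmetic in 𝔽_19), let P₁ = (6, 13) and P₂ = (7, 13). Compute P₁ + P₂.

(6, 6)

(6, 13) + (7, 13). λ = (13 - 13)/(7 - 6) ≡ 0/1 mod 19. 1⁻¹ ≡ 1 (mod 19) since 1·1 = 1 ≡ 1, so λ ≡ 0.
  x = λ² - 6 - 7 = 0 - 13 ≡ 6; y = λ·(6 - 6) - 13 ≡ 6. → (6, 6)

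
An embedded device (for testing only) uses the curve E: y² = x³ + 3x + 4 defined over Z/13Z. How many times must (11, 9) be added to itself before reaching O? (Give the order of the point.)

2P: tangent at (11, 9): λ = (3·11² + 3)/(2·9) ≡ 2/5. 5⁻¹ ≡ 8 (mod 13) since 5·8 = 40 ≡ 1, so λ ≡ 2·8 ≡ 3.
  x = λ² - 11 - 11 = 9 - 22 ≡ 0; y = λ·(11 - 0) - 9 ≡ 11. → (0, 11)
3P: (0, 11) + (11, 9). λ = (9 - 11)/(11 - 0) ≡ 11/11 mod 13. 11⁻¹ ≡ 6 (mod 13) since 11·6 = 66 ≡ 1, so λ ≡ 1.
  x = λ² - 0 - 11 = 1 - 11 ≡ 3; y = λ·(0 - 3) - 11 ≡ 12. → (3, 12)
4P: (3, 12) + (11, 9). λ = (9 - 12)/(11 - 3) ≡ 10/8 mod 13. 8⁻¹ ≡ 5 (mod 13), so λ ≡ 11.
  x = λ² - 3 - 11 = 121 - 14 ≡ 3; y = λ·(3 - 3) - 12 ≡ 1. → (3, 1)
5P: (3, 1) + (11, 9). λ = (9 - 1)/(11 - 3) ≡ 8/8 mod 13. 8⁻¹ ≡ 5 (mod 13) since 8·5 = 40 ≡ 1, so λ ≡ 1.
  x = λ² - 3 - 11 = 1 - 14 ≡ 0; y = λ·(3 - 0) - 1 ≡ 2. → (0, 2)
6P: (0, 2) + (11, 9). λ = (9 - 2)/(11 - 0) ≡ 7/11 mod 13. 11⁻¹ ≡ 6 (mod 13), so λ ≡ 3.
  x = λ² - 0 - 11 = 9 - 11 ≡ 11; y = λ·(0 - 11) - 2 ≡ 4. → (11, 4)
7P: (11, 4) + (11, 9): same x and y₁ ≡ -y₂, so the sum is O.
7P = O, so the order is 7.

7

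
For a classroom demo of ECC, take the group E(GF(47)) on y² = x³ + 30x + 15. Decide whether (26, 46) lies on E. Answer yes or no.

y² = 46² ≡ 1; x³ + 30x + 15 = 18371 ≡ 41 (mod 47). 1 ≠ 41.

no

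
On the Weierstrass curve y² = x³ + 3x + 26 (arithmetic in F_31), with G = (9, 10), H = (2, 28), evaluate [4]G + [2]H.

(21, 22)

First 4G:
Double-and-add on 4 = (100)₂. Start with G = (9, 10) for the leading 1-bit.
double: tangent at (9, 10): λ = (3·9² + 3)/(2·10) ≡ 29/20. 20⁻¹ ≡ 14 (mod 31), so λ ≡ 29·14 ≡ 3.
  x = λ² - 9 - 9 = 9 - 18 ≡ 22; y = λ·(9 - 22) - 10 ≡ 13. → (22, 13)
double: tangent at (22, 13): λ = (3·22² + 3)/(2·13) ≡ 29/26. 26⁻¹ ≡ 6 (mod 31) since 26·6 = 156 ≡ 1, so λ ≡ 29·6 ≡ 19.
  x = λ² - 22 - 22 = 361 - 44 ≡ 7; y = λ·(22 - 7) - 13 ≡ 24. → (7, 24)
4G = (7, 24).
Next 2H:
Repeated addition: build up to 2H.
2H: tangent at (2, 28): λ = (3·2² + 3)/(2·28) ≡ 15/25. 25⁻¹ ≡ 5 (mod 31) since 25·5 = 125 ≡ 1, so λ ≡ 15·5 ≡ 13.
  x = λ² - 2 - 2 = 169 - 4 ≡ 10; y = λ·(2 - 10) - 28 ≡ 23. → (10, 23)
2H = (10, 23).
Finally 4G + 2H:
(7, 24) + (10, 23). λ = (23 - 24)/(10 - 7) ≡ 30/3 mod 31. 3⁻¹ ≡ 21 (mod 31) since 3·21 = 63 ≡ 1, so λ ≡ 10.
  x = λ² - 7 - 10 = 100 - 17 ≡ 21; y = λ·(7 - 21) - 24 ≡ 22. → (21, 22)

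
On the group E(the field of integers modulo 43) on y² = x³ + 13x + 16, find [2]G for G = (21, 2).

tangent at (21, 2): λ = (3·21² + 13)/(2·2) ≡ 3/4. 4⁻¹ ≡ 11 (mod 43), so λ ≡ 3·11 ≡ 33.
  x = λ² - 21 - 21 = 1089 - 42 ≡ 15; y = λ·(21 - 15) - 2 ≡ 24. → (15, 24)

(15, 24)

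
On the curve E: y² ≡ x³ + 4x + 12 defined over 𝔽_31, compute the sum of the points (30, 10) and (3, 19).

(30, 10) + (3, 19). λ = (19 - 10)/(3 - 30) ≡ 9/4 mod 31. 4⁻¹ ≡ 8 (mod 31) since 4·8 = 32 ≡ 1, so λ ≡ 10.
  x = λ² - 30 - 3 = 100 - 33 ≡ 5; y = λ·(30 - 5) - 10 ≡ 23. → (5, 23)

(5, 23)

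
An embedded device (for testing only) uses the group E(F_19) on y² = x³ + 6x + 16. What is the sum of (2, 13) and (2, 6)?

O

The two points share x = 2 and their y-coordinates satisfy 13 + 6 ≡ 0 (mod 19), so they are inverses. Their sum is O.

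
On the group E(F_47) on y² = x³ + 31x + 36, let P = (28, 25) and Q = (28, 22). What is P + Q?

O

The two points share x = 28 and their y-coordinates satisfy 25 + 22 ≡ 0 (mod 47), so they are inverses. Their sum is O.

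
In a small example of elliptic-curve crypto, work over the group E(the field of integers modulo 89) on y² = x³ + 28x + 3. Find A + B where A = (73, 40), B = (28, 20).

(75, 58)

(73, 40) + (28, 20). λ = (20 - 40)/(28 - 73) ≡ 69/44 mod 89. 44⁻¹ ≡ 87 (mod 89), so λ ≡ 40.
  x = λ² - 73 - 28 = 1600 - 101 ≡ 75; y = λ·(73 - 75) - 40 ≡ 58. → (75, 58)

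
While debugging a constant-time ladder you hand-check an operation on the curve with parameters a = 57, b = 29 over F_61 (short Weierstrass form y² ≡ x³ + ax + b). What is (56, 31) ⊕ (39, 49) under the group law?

(56, 31) + (39, 49). λ = (49 - 31)/(39 - 56) ≡ 18/44 mod 61. 44⁻¹ ≡ 43 (mod 61) since 44·43 = 1892 ≡ 1, so λ ≡ 42.
  x = λ² - 56 - 39 = 1764 - 95 ≡ 22; y = λ·(56 - 22) - 31 ≡ 55. → (22, 55)

(22, 55)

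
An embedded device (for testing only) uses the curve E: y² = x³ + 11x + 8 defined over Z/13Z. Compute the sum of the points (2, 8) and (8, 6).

(6, 2)

(2, 8) + (8, 6). λ = (6 - 8)/(8 - 2) ≡ 11/6 mod 13. 6⁻¹ ≡ 11 (mod 13) since 6·11 = 66 ≡ 1, so λ ≡ 4.
  x = λ² - 2 - 8 = 16 - 10 ≡ 6; y = λ·(2 - 6) - 8 ≡ 2. → (6, 2)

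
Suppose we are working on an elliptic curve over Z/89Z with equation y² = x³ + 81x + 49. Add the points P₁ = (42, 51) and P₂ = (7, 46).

(42, 51) + (7, 46). λ = (46 - 51)/(7 - 42) ≡ 84/54 mod 89. 54⁻¹ ≡ 61 (mod 89), so λ ≡ 51.
  x = λ² - 42 - 7 = 2601 - 49 ≡ 60; y = λ·(42 - 60) - 51 ≡ 10. → (60, 10)

(60, 10)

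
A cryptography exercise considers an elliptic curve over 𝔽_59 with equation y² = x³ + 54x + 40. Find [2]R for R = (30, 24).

tangent at (30, 24): λ = (3·30² + 54)/(2·24) ≡ 40/48. 48⁻¹ ≡ 16 (mod 59) since 48·16 = 768 ≡ 1, so λ ≡ 40·16 ≡ 50.
  x = λ² - 30 - 30 = 2500 - 60 ≡ 21; y = λ·(30 - 21) - 24 ≡ 13. → (21, 13)

(21, 13)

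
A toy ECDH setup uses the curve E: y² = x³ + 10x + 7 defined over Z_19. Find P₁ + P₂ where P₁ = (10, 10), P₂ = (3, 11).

(10, 10) + (3, 11). λ = (11 - 10)/(3 - 10) ≡ 1/12 mod 19. 12⁻¹ ≡ 8 (mod 19) since 12·8 = 96 ≡ 1, so λ ≡ 8.
  x = λ² - 10 - 3 = 64 - 13 ≡ 13; y = λ·(10 - 13) - 10 ≡ 4. → (13, 4)

(13, 4)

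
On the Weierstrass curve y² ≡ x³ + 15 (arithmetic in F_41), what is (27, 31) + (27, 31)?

tangent at (27, 31): λ = (3·27² + 0)/(2·31) ≡ 14/21. 21⁻¹ ≡ 2 (mod 41) since 21·2 = 42 ≡ 1, so λ ≡ 14·2 ≡ 28.
  x = λ² - 27 - 27 = 784 - 54 ≡ 33; y = λ·(27 - 33) - 31 ≡ 6. → (33, 6)

(33, 6)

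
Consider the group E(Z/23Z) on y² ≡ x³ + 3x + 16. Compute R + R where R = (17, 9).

(20, 7)

tangent at (17, 9): λ = (3·17² + 3)/(2·9) ≡ 19/18. 18⁻¹ ≡ 9 (mod 23) since 18·9 = 162 ≡ 1, so λ ≡ 19·9 ≡ 10.
  x = λ² - 17 - 17 = 100 - 34 ≡ 20; y = λ·(17 - 20) - 9 ≡ 7. → (20, 7)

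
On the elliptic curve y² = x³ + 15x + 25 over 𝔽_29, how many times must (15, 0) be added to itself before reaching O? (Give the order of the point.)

2

2P: (15, 0) + (15, 0): same x and y₁ ≡ -y₂, so the sum is O.
2P = O, so the order is 2.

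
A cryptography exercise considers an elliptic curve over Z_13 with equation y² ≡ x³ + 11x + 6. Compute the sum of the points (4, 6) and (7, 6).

(2, 7)

(4, 6) + (7, 6). λ = (6 - 6)/(7 - 4) ≡ 0/3 mod 13. 3⁻¹ ≡ 9 (mod 13), so λ ≡ 0.
  x = λ² - 4 - 7 = 0 - 11 ≡ 2; y = λ·(4 - 2) - 6 ≡ 7. → (2, 7)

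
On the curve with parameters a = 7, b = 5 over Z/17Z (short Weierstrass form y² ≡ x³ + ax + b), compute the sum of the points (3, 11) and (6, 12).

(3, 11) + (6, 12). λ = (12 - 11)/(6 - 3) ≡ 1/3 mod 17. 3⁻¹ ≡ 6 (mod 17), so λ ≡ 6.
  x = λ² - 3 - 6 = 36 - 9 ≡ 10; y = λ·(3 - 10) - 11 ≡ 15. → (10, 15)

(10, 15)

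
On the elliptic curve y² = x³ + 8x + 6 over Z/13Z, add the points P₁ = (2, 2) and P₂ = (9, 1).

(2, 2) + (9, 1). λ = (1 - 2)/(9 - 2) ≡ 12/7 mod 13. 7⁻¹ ≡ 2 (mod 13), so λ ≡ 11.
  x = λ² - 2 - 9 = 121 - 11 ≡ 6; y = λ·(2 - 6) - 2 ≡ 6. → (6, 6)

(6, 6)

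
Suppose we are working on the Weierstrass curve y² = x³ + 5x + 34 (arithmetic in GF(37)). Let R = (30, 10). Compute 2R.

tangent at (30, 10): λ = (3·30² + 5)/(2·10) ≡ 4/20. 20⁻¹ ≡ 13 (mod 37), so λ ≡ 4·13 ≡ 15.
  x = λ² - 30 - 30 = 225 - 60 ≡ 17; y = λ·(30 - 17) - 10 ≡ 0. → (17, 0)

(17, 0)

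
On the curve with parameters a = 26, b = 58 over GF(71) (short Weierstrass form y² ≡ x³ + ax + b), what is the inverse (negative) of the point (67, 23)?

-(67, 23) = (67, -23 mod 71) = (67, 48).

(67, 48)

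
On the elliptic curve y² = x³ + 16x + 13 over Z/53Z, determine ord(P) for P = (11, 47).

2P: tangent at (11, 47): λ = (3·11² + 16)/(2·47) ≡ 8/41. 41⁻¹ ≡ 22 (mod 53), so λ ≡ 8·22 ≡ 17.
  x = λ² - 11 - 11 = 289 - 22 ≡ 2; y = λ·(11 - 2) - 47 ≡ 0. → (2, 0)
3P: (2, 0) + (11, 47). λ = (47 - 0)/(11 - 2) ≡ 47/9 mod 53. 9⁻¹ ≡ 6 (mod 53), so λ ≡ 17.
  x = λ² - 2 - 11 = 289 - 13 ≡ 11; y = λ·(2 - 11) - 0 ≡ 6. → (11, 6)
4P: (11, 6) + (11, 47): same x and y₁ ≡ -y₂, so the sum is the point at infinity.
4P = the point at infinity, so the order is 4.

4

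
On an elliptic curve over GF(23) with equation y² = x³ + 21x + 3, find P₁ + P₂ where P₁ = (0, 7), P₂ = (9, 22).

(0, 7) + (9, 22). λ = (22 - 7)/(9 - 0) ≡ 15/9 mod 23. 9⁻¹ ≡ 18 (mod 23), so λ ≡ 17.
  x = λ² - 0 - 9 = 289 - 9 ≡ 4; y = λ·(0 - 4) - 7 ≡ 17. → (4, 17)

(4, 17)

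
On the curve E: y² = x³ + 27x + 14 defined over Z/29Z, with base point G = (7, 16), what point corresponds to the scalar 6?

Double-and-add on 6 = (110)₂. Start with G = (7, 16) for the leading 1-bit.
double: tangent at (7, 16): λ = (3·7² + 27)/(2·16) ≡ 0/3. 3⁻¹ ≡ 10 (mod 29) since 3·10 = 30 ≡ 1, so λ ≡ 0·10 ≡ 0.
  x = λ² - 7 - 7 = 0 - 14 ≡ 15; y = λ·(7 - 15) - 16 ≡ 13. → (15, 13)
add G: (15, 13) + (7, 16). λ = (16 - 13)/(7 - 15) ≡ 3/21 mod 29. 21⁻¹ ≡ 18 (mod 29), so λ ≡ 25.
  x = λ² - 15 - 7 = 625 - 22 ≡ 23; y = λ·(15 - 23) - 13 ≡ 19. → (23, 19)
double: tangent at (23, 19): λ = (3·23² + 27)/(2·19) ≡ 19/9. 9⁻¹ ≡ 13 (mod 29) since 9·13 = 117 ≡ 1, so λ ≡ 19·13 ≡ 15.
  x = λ² - 23 - 23 = 225 - 46 ≡ 5; y = λ·(23 - 5) - 19 ≡ 19. → (5, 19)

(5, 19)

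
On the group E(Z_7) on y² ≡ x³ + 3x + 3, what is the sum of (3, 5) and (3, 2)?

O

The two points share x = 3 and their y-coordinates satisfy 5 + 2 ≡ 0 (mod 7), so they are inverses. Their sum is ∞.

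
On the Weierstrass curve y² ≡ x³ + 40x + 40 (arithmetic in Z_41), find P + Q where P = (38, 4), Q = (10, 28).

(18, 14)

(38, 4) + (10, 28). λ = (28 - 4)/(10 - 38) ≡ 24/13 mod 41. 13⁻¹ ≡ 19 (mod 41), so λ ≡ 5.
  x = λ² - 38 - 10 = 25 - 48 ≡ 18; y = λ·(38 - 18) - 4 ≡ 14. → (18, 14)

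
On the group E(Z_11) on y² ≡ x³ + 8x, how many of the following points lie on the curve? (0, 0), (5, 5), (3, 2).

(0, 0): 0² ≡ 0, rhs ≡ 0 → on.
(5, 5): 5² ≡ 3, rhs ≡ 0 → off.
(3, 2): 2² ≡ 4, rhs ≡ 7 → off.

1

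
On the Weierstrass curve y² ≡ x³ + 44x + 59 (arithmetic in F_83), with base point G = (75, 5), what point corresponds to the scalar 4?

Double-and-add on 4 = (100)₂. Start with G = (75, 5) for the leading 1-bit.
double: tangent at (75, 5): λ = (3·75² + 44)/(2·5) ≡ 70/10. 10⁻¹ ≡ 25 (mod 83) since 10·25 = 250 ≡ 1, so λ ≡ 70·25 ≡ 7.
  x = λ² - 75 - 75 = 49 - 150 ≡ 65; y = λ·(75 - 65) - 5 ≡ 65. → (65, 65)
double: tangent at (65, 65): λ = (3·65² + 44)/(2·65) ≡ 20/47. 47⁻¹ ≡ 53 (mod 83), so λ ≡ 20·53 ≡ 64.
  x = λ² - 65 - 65 = 4096 - 130 ≡ 65; y = λ·(65 - 65) - 65 ≡ 18. → (65, 18)

(65, 18)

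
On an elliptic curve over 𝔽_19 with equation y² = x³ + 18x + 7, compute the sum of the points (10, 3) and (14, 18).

(15, 2)

(10, 3) + (14, 18). λ = (18 - 3)/(14 - 10) ≡ 15/4 mod 19. 4⁻¹ ≡ 5 (mod 19) since 4·5 = 20 ≡ 1, so λ ≡ 18.
  x = λ² - 10 - 14 = 324 - 24 ≡ 15; y = λ·(10 - 15) - 3 ≡ 2. → (15, 2)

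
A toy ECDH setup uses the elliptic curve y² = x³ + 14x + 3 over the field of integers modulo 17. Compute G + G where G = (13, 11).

(4, 2)

tangent at (13, 11): λ = (3·13² + 14)/(2·11) ≡ 11/5. 5⁻¹ ≡ 7 (mod 17) since 5·7 = 35 ≡ 1, so λ ≡ 11·7 ≡ 9.
  x = λ² - 13 - 13 = 81 - 26 ≡ 4; y = λ·(13 - 4) - 11 ≡ 2. → (4, 2)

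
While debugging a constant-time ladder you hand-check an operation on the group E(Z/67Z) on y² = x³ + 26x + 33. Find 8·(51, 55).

(44, 20)

Write G = (51, 55).
Double-and-add on 8 = (1000)₂. Start with G = (51, 55) for the leading 1-bit.
double: tangent at (51, 55): λ = (3·51² + 26)/(2·55) ≡ 57/43. 43⁻¹ ≡ 53 (mod 67) since 43·53 = 2279 ≡ 1, so λ ≡ 57·53 ≡ 6.
  x = λ² - 51 - 51 = 36 - 102 ≡ 1; y = λ·(51 - 1) - 55 ≡ 44. → (1, 44)
double: tangent at (1, 44): λ = (3·1² + 26)/(2·44) ≡ 29/21. 21⁻¹ ≡ 16 (mod 67) since 21·16 = 336 ≡ 1, so λ ≡ 29·16 ≡ 62.
  x = λ² - 1 - 1 = 3844 - 2 ≡ 23; y = λ·(1 - 23) - 44 ≡ 66. → (23, 66)
double: tangent at (23, 66): λ = (3·23² + 26)/(2·66) ≡ 5/65. 65⁻¹ ≡ 33 (mod 67) since 65·33 = 2145 ≡ 1, so λ ≡ 5·33 ≡ 31.
  x = λ² - 23 - 23 = 961 - 46 ≡ 44; y = λ·(23 - 44) - 66 ≡ 20. → (44, 20)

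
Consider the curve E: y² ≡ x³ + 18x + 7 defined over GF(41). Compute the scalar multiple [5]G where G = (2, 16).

Double-and-add on 5 = (101)₂. Start with G = (2, 16) for the leading 1-bit.
double: tangent at (2, 16): λ = (3·2² + 18)/(2·16) ≡ 30/32. 32⁻¹ ≡ 9 (mod 41) since 32·9 = 288 ≡ 1, so λ ≡ 30·9 ≡ 24.
  x = λ² - 2 - 2 = 576 - 4 ≡ 39; y = λ·(2 - 39) - 16 ≡ 39. → (39, 39)
double: tangent at (39, 39): λ = (3·39² + 18)/(2·39) ≡ 30/37. 37⁻¹ ≡ 10 (mod 41), so λ ≡ 30·10 ≡ 13.
  x = λ² - 39 - 39 = 169 - 78 ≡ 9; y = λ·(39 - 9) - 39 ≡ 23. → (9, 23)
add G: (9, 23) + (2, 16). λ = (16 - 23)/(2 - 9) ≡ 34/34 mod 41. 34⁻¹ ≡ 35 (mod 41), so λ ≡ 1.
  x = λ² - 9 - 2 = 1 - 11 ≡ 31; y = λ·(9 - 31) - 23 ≡ 37. → (31, 37)

(31, 37)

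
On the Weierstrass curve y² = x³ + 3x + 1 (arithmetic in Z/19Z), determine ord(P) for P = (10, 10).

9

2P: tangent at (10, 10): λ = (3·10² + 3)/(2·10) ≡ 18/1. 1⁻¹ ≡ 1 (mod 19) since 1·1 = 1 ≡ 1, so λ ≡ 18·1 ≡ 18.
  x = λ² - 10 - 10 = 324 - 20 ≡ 0; y = λ·(10 - 0) - 10 ≡ 18. → (0, 18)
3P: (0, 18) + (10, 10). λ = (10 - 18)/(10 - 0) ≡ 11/10 mod 19. 10⁻¹ ≡ 2 (mod 19) since 10·2 = 20 ≡ 1, so λ ≡ 3.
  x = λ² - 0 - 10 = 9 - 10 ≡ 18; y = λ·(0 - 18) - 18 ≡ 4. → (18, 4)
4P: (18, 4) + (10, 10). λ = (10 - 4)/(10 - 18) ≡ 6/11 mod 19. 11⁻¹ ≡ 7 (mod 19), so λ ≡ 4.
  x = λ² - 18 - 10 = 16 - 28 ≡ 7; y = λ·(18 - 7) - 4 ≡ 2. → (7, 2)
5P: (7, 2) + (10, 10). λ = (10 - 2)/(10 - 7) ≡ 8/3 mod 19. 3⁻¹ ≡ 13 (mod 19), so λ ≡ 9.
  x = λ² - 7 - 10 = 81 - 17 ≡ 7; y = λ·(7 - 7) - 2 ≡ 17. → (7, 17)
6P: (7, 17) + (10, 10). λ = (10 - 17)/(10 - 7) ≡ 12/3 mod 19. 3⁻¹ ≡ 13 (mod 19), so λ ≡ 4.
  x = λ² - 7 - 10 = 16 - 17 ≡ 18; y = λ·(7 - 18) - 17 ≡ 15. → (18, 15)
7P: (18, 15) + (10, 10). λ = (10 - 15)/(10 - 18) ≡ 14/11 mod 19. 11⁻¹ ≡ 7 (mod 19), so λ ≡ 3.
  x = λ² - 18 - 10 = 9 - 28 ≡ 0; y = λ·(18 - 0) - 15 ≡ 1. → (0, 1)
8P: (0, 1) + (10, 10). λ = (10 - 1)/(10 - 0) ≡ 9/10 mod 19. 10⁻¹ ≡ 2 (mod 19) since 10·2 = 20 ≡ 1, so λ ≡ 18.
  x = λ² - 0 - 10 = 324 - 10 ≡ 10; y = λ·(0 - 10) - 1 ≡ 9. → (10, 9)
9P: (10, 9) + (10, 10): same x and y₁ ≡ -y₂, so the sum is ∞.
9P = ∞, so the order is 9.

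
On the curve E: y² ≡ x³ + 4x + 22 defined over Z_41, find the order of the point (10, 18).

6

2P: tangent at (10, 18): λ = (3·10² + 4)/(2·18) ≡ 17/36. 36⁻¹ ≡ 8 (mod 41), so λ ≡ 17·8 ≡ 13.
  x = λ² - 10 - 10 = 169 - 20 ≡ 26; y = λ·(10 - 26) - 18 ≡ 20. → (26, 20)
3P: (26, 20) + (10, 18). λ = (18 - 20)/(10 - 26) ≡ 39/25 mod 41. 25⁻¹ ≡ 23 (mod 41) since 25·23 = 575 ≡ 1, so λ ≡ 36.
  x = λ² - 26 - 10 = 1296 - 36 ≡ 30; y = λ·(26 - 30) - 20 ≡ 0. → (30, 0)
4P: (30, 0) + (10, 18). λ = (18 - 0)/(10 - 30) ≡ 18/21 mod 41. 21⁻¹ ≡ 2 (mod 41) since 21·2 = 42 ≡ 1, so λ ≡ 36.
  x = λ² - 30 - 10 = 1296 - 40 ≡ 26; y = λ·(30 - 26) - 0 ≡ 21. → (26, 21)
5P: (26, 21) + (10, 18). λ = (18 - 21)/(10 - 26) ≡ 38/25 mod 41. 25⁻¹ ≡ 23 (mod 41), so λ ≡ 13.
  x = λ² - 26 - 10 = 169 - 36 ≡ 10; y = λ·(26 - 10) - 21 ≡ 23. → (10, 23)
6P: (10, 23) + (10, 18): same x and y₁ ≡ -y₂, so the sum is the point at infinity.
6P = the point at infinity, so the order is 6.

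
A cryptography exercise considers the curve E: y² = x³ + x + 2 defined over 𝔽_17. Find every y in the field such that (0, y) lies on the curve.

6, 11

x³ + 1x + 2 = 2 ≡ 2 (mod 17).
Square roots of 2 mod 17: 6 and 11 (since 6² = 36 ≡ 2).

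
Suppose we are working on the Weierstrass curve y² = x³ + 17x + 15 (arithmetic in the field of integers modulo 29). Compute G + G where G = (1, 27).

(23, 25)

tangent at (1, 27): λ = (3·1² + 17)/(2·27) ≡ 20/25. 25⁻¹ ≡ 7 (mod 29), so λ ≡ 20·7 ≡ 24.
  x = λ² - 1 - 1 = 576 - 2 ≡ 23; y = λ·(1 - 23) - 27 ≡ 25. → (23, 25)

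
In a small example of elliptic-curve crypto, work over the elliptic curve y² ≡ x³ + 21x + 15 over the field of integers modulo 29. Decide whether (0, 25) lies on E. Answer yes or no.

no

y² = 25² ≡ 16; x³ + 21x + 15 = 15 ≡ 15 (mod 29). 16 ≠ 15.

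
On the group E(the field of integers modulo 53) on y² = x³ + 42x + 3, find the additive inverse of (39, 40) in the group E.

(39, 13)

-(39, 40) = (39, -40 mod 53) = (39, 13).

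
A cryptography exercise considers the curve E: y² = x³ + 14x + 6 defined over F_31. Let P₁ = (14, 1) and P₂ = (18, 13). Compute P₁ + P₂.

(14, 1) + (18, 13). λ = (13 - 1)/(18 - 14) ≡ 12/4 mod 31. 4⁻¹ ≡ 8 (mod 31), so λ ≡ 3.
  x = λ² - 14 - 18 = 9 - 32 ≡ 8; y = λ·(14 - 8) - 1 ≡ 17. → (8, 17)

(8, 17)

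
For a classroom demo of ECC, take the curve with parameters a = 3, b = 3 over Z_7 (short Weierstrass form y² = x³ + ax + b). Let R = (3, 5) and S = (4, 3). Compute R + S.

(4, 4)

(3, 5) + (4, 3). λ = (3 - 5)/(4 - 3) ≡ 5/1 mod 7. 1⁻¹ ≡ 1 (mod 7), so λ ≡ 5.
  x = λ² - 3 - 4 = 25 - 7 ≡ 4; y = λ·(3 - 4) - 5 ≡ 4. → (4, 4)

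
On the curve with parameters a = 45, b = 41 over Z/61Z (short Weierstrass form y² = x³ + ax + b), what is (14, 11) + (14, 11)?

tangent at (14, 11): λ = (3·14² + 45)/(2·11) ≡ 23/22. 22⁻¹ ≡ 25 (mod 61), so λ ≡ 23·25 ≡ 26.
  x = λ² - 14 - 14 = 676 - 28 ≡ 38; y = λ·(14 - 38) - 11 ≡ 36. → (38, 36)

(38, 36)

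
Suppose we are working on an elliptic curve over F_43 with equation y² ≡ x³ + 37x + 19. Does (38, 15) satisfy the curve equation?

y² = 15² ≡ 10; x³ + 37x + 19 = 56297 ≡ 10 (mod 43). 10 = 10.

yes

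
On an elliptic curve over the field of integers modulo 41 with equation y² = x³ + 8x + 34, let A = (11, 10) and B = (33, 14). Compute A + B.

(36, 19)

(11, 10) + (33, 14). λ = (14 - 10)/(33 - 11) ≡ 4/22 mod 41. 22⁻¹ ≡ 28 (mod 41) since 22·28 = 616 ≡ 1, so λ ≡ 30.
  x = λ² - 11 - 33 = 900 - 44 ≡ 36; y = λ·(11 - 36) - 10 ≡ 19. → (36, 19)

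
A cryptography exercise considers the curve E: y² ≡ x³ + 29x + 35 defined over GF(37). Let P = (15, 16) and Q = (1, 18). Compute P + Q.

(18, 32)

(15, 16) + (1, 18). λ = (18 - 16)/(1 - 15) ≡ 2/23 mod 37. 23⁻¹ ≡ 29 (mod 37), so λ ≡ 21.
  x = λ² - 15 - 1 = 441 - 16 ≡ 18; y = λ·(15 - 18) - 16 ≡ 32. → (18, 32)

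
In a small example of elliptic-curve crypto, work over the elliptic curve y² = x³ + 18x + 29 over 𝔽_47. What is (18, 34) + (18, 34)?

tangent at (18, 34): λ = (3·18² + 18)/(2·34) ≡ 3/21. 21⁻¹ ≡ 9 (mod 47), so λ ≡ 3·9 ≡ 27.
  x = λ² - 18 - 18 = 729 - 36 ≡ 35; y = λ·(18 - 35) - 34 ≡ 24. → (35, 24)

(35, 24)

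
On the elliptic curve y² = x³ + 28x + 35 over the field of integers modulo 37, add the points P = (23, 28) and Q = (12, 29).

(23, 28) + (12, 29). λ = (29 - 28)/(12 - 23) ≡ 1/26 mod 37. 26⁻¹ ≡ 10 (mod 37), so λ ≡ 10.
  x = λ² - 23 - 12 = 100 - 35 ≡ 28; y = λ·(23 - 28) - 28 ≡ 33. → (28, 33)

(28, 33)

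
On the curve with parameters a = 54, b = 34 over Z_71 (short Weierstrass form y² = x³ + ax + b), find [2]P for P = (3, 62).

(32, 33)

tangent at (3, 62): λ = (3·3² + 54)/(2·62) ≡ 10/53. 53⁻¹ ≡ 67 (mod 71), so λ ≡ 10·67 ≡ 31.
  x = λ² - 3 - 3 = 961 - 6 ≡ 32; y = λ·(3 - 32) - 62 ≡ 33. → (32, 33)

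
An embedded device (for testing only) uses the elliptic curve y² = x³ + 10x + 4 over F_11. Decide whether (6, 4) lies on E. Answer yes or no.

y² = 4² ≡ 5; x³ + 10x + 4 = 280 ≡ 5 (mod 11). 5 = 5.

yes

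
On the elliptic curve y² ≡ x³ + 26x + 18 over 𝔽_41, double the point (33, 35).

(26, 36)

tangent at (33, 35): λ = (3·33² + 26)/(2·35) ≡ 13/29. 29⁻¹ ≡ 17 (mod 41), so λ ≡ 13·17 ≡ 16.
  x = λ² - 33 - 33 = 256 - 66 ≡ 26; y = λ·(33 - 26) - 35 ≡ 36. → (26, 36)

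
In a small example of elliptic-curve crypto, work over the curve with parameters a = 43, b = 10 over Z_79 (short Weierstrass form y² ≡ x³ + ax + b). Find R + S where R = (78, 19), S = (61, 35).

(30, 52)

(78, 19) + (61, 35). λ = (35 - 19)/(61 - 78) ≡ 16/62 mod 79. 62⁻¹ ≡ 65 (mod 79) since 62·65 = 4030 ≡ 1, so λ ≡ 13.
  x = λ² - 78 - 61 = 169 - 139 ≡ 30; y = λ·(78 - 30) - 19 ≡ 52. → (30, 52)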